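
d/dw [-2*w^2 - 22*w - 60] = -4*w - 22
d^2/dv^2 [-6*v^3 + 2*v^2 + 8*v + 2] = 4 - 36*v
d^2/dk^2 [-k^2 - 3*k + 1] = -2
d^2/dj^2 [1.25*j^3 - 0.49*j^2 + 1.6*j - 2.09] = 7.5*j - 0.98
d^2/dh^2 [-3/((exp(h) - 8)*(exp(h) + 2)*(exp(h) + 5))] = (-27*exp(5*h) + 33*exp(4*h) + 264*exp(3*h) - 2574*exp(2*h) - 5388*exp(h) + 11040)*exp(h)/(exp(9*h) - 3*exp(8*h) - 135*exp(7*h) + 35*exp(6*h) + 6690*exp(5*h) + 15492*exp(4*h) - 100216*exp(3*h) - 527040*exp(2*h) - 883200*exp(h) - 512000)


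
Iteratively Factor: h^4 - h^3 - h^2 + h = (h + 1)*(h^3 - 2*h^2 + h) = (h - 1)*(h + 1)*(h^2 - h) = (h - 1)^2*(h + 1)*(h)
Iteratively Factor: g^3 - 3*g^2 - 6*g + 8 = (g + 2)*(g^2 - 5*g + 4) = (g - 4)*(g + 2)*(g - 1)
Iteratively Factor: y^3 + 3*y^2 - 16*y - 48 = (y + 4)*(y^2 - y - 12) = (y - 4)*(y + 4)*(y + 3)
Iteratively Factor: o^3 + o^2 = (o)*(o^2 + o) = o*(o + 1)*(o)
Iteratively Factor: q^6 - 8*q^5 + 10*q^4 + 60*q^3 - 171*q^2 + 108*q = (q - 1)*(q^5 - 7*q^4 + 3*q^3 + 63*q^2 - 108*q) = (q - 1)*(q + 3)*(q^4 - 10*q^3 + 33*q^2 - 36*q) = q*(q - 1)*(q + 3)*(q^3 - 10*q^2 + 33*q - 36) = q*(q - 3)*(q - 1)*(q + 3)*(q^2 - 7*q + 12) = q*(q - 4)*(q - 3)*(q - 1)*(q + 3)*(q - 3)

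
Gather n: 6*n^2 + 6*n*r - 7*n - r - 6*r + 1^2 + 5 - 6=6*n^2 + n*(6*r - 7) - 7*r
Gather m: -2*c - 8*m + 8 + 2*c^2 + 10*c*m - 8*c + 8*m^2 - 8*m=2*c^2 - 10*c + 8*m^2 + m*(10*c - 16) + 8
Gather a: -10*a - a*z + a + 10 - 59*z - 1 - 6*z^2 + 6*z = a*(-z - 9) - 6*z^2 - 53*z + 9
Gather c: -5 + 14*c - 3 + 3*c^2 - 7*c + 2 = 3*c^2 + 7*c - 6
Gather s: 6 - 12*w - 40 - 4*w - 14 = -16*w - 48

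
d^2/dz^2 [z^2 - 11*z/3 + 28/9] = 2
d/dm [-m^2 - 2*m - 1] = -2*m - 2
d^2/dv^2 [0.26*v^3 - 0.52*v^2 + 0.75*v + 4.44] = 1.56*v - 1.04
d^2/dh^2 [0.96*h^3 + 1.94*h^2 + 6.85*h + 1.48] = 5.76*h + 3.88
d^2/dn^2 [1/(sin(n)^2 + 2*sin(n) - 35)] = 2*(-2*sin(n)^4 - 3*sin(n)^3 - 69*sin(n)^2 - 29*sin(n) + 39)/(sin(n)^2 + 2*sin(n) - 35)^3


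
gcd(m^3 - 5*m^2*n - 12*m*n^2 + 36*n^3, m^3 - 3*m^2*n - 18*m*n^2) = m^2 - 3*m*n - 18*n^2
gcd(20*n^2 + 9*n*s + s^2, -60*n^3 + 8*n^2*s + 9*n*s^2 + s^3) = 5*n + s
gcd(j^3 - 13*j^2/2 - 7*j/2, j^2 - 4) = 1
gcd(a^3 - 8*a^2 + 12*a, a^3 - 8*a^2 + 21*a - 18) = a - 2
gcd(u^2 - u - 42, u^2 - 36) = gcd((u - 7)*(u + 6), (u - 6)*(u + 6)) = u + 6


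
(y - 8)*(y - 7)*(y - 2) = y^3 - 17*y^2 + 86*y - 112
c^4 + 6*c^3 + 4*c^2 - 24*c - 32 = (c - 2)*(c + 2)^2*(c + 4)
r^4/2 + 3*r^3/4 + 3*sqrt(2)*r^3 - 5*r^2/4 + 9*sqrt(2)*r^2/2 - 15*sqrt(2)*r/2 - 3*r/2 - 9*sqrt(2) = (r - 3/2)*(r + 6*sqrt(2))*(sqrt(2)*r/2 + sqrt(2)/2)*(sqrt(2)*r/2 + sqrt(2))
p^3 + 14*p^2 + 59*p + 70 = (p + 2)*(p + 5)*(p + 7)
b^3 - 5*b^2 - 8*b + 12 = (b - 6)*(b - 1)*(b + 2)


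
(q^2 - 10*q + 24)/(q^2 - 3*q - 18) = (q - 4)/(q + 3)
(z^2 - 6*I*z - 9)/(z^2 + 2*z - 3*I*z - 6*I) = (z - 3*I)/(z + 2)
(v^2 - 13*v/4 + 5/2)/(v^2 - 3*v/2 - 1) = (4*v - 5)/(2*(2*v + 1))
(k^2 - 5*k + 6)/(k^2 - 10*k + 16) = (k - 3)/(k - 8)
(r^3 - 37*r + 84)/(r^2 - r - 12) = (r^2 + 4*r - 21)/(r + 3)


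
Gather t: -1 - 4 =-5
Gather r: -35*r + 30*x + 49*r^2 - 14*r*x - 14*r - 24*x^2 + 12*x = 49*r^2 + r*(-14*x - 49) - 24*x^2 + 42*x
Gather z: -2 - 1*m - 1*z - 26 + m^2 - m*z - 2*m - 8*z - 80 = m^2 - 3*m + z*(-m - 9) - 108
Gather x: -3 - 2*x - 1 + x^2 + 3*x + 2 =x^2 + x - 2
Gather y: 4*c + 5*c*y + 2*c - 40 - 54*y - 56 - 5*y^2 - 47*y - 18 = 6*c - 5*y^2 + y*(5*c - 101) - 114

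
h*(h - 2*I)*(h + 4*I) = h^3 + 2*I*h^2 + 8*h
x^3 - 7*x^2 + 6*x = x*(x - 6)*(x - 1)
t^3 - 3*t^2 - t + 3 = (t - 3)*(t - 1)*(t + 1)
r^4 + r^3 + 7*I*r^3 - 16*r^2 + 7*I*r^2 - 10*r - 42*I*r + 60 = (r - 2)*(r + 3)*(r + 2*I)*(r + 5*I)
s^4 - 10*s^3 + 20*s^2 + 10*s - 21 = (s - 7)*(s - 3)*(s - 1)*(s + 1)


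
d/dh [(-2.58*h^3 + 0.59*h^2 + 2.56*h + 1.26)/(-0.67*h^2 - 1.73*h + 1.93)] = (1.7286*h^4 + 8.9268*h^3 - 14.2437*h^2 + 3.9658*h + 7.1206)/(0.4489*h^4 + 2.3182*h^3 + 0.4067*h^2 - 6.6778*h + 3.7249)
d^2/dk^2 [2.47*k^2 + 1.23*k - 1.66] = 4.94000000000000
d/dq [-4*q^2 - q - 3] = -8*q - 1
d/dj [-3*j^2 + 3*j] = 3 - 6*j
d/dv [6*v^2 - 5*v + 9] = 12*v - 5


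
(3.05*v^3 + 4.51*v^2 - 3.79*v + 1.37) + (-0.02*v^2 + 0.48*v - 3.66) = 3.05*v^3 + 4.49*v^2 - 3.31*v - 2.29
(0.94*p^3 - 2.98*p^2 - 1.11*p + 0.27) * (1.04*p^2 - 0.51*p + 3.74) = 0.9776*p^5 - 3.5786*p^4 + 3.881*p^3 - 10.2983*p^2 - 4.2891*p + 1.0098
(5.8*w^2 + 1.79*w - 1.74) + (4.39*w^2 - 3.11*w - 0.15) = 10.19*w^2 - 1.32*w - 1.89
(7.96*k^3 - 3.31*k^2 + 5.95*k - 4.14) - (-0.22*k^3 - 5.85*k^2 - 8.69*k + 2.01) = 8.18*k^3 + 2.54*k^2 + 14.64*k - 6.15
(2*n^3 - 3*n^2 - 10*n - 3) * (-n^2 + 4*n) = -2*n^5 + 11*n^4 - 2*n^3 - 37*n^2 - 12*n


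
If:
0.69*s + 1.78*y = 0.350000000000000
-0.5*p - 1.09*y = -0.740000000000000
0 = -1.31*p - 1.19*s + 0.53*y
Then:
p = 0.62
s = -0.51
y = 0.39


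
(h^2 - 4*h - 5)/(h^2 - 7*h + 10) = (h + 1)/(h - 2)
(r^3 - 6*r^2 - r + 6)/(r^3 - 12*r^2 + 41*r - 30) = (r + 1)/(r - 5)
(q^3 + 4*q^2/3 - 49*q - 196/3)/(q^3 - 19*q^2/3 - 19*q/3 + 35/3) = (3*q^2 + 25*q + 28)/(3*q^2 + 2*q - 5)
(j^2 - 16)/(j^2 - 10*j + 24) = (j + 4)/(j - 6)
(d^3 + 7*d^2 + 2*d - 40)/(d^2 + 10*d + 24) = (d^2 + 3*d - 10)/(d + 6)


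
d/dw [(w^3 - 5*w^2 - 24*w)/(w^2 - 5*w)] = (w^2 - 10*w + 49)/(w^2 - 10*w + 25)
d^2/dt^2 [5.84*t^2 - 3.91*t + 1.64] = 11.6800000000000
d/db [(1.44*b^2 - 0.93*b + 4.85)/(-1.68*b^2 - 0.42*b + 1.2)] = (-2.1672*b^2 + 19.752*b + 0.921)/(2.8224*b^4 + 1.4112*b^3 - 3.8556*b^2 - 1.008*b + 1.44)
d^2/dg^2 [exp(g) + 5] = exp(g)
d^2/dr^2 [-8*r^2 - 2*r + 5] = -16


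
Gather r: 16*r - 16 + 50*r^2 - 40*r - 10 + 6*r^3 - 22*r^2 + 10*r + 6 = 6*r^3 + 28*r^2 - 14*r - 20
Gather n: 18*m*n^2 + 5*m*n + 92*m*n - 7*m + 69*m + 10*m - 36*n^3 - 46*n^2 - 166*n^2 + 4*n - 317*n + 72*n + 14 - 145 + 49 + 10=72*m - 36*n^3 + n^2*(18*m - 212) + n*(97*m - 241) - 72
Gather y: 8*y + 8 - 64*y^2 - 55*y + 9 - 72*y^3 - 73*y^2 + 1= -72*y^3 - 137*y^2 - 47*y + 18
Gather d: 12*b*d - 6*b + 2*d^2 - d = -6*b + 2*d^2 + d*(12*b - 1)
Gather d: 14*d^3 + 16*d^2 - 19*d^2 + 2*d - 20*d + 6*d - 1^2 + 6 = 14*d^3 - 3*d^2 - 12*d + 5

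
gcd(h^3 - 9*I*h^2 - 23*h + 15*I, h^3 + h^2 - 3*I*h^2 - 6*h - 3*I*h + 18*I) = h - 3*I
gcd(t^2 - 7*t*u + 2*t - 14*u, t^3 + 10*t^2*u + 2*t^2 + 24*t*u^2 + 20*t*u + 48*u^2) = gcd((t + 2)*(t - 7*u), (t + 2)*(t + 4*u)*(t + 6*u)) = t + 2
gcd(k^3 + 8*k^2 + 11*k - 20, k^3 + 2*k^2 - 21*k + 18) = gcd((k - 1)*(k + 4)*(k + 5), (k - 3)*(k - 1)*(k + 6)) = k - 1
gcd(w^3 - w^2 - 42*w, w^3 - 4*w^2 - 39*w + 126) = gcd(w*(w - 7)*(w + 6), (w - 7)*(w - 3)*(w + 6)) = w^2 - w - 42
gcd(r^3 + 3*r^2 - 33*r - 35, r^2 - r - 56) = r + 7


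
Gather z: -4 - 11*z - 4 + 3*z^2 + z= 3*z^2 - 10*z - 8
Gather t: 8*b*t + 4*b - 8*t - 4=4*b + t*(8*b - 8) - 4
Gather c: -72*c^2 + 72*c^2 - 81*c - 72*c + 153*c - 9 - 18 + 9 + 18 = 0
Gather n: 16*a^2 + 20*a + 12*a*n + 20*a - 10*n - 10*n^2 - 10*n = 16*a^2 + 40*a - 10*n^2 + n*(12*a - 20)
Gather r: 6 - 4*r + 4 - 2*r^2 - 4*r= -2*r^2 - 8*r + 10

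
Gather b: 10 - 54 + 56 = 12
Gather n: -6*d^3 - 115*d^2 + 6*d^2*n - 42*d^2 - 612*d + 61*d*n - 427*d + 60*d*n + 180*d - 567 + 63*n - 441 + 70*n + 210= -6*d^3 - 157*d^2 - 859*d + n*(6*d^2 + 121*d + 133) - 798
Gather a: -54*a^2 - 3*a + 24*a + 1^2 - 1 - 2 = -54*a^2 + 21*a - 2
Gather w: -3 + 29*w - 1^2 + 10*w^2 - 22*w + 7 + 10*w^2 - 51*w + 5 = 20*w^2 - 44*w + 8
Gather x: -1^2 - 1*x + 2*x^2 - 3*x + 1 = 2*x^2 - 4*x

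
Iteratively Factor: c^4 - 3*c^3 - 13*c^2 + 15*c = (c + 3)*(c^3 - 6*c^2 + 5*c) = (c - 5)*(c + 3)*(c^2 - c) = (c - 5)*(c - 1)*(c + 3)*(c)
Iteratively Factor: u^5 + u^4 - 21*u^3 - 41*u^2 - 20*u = (u + 1)*(u^4 - 21*u^2 - 20*u) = (u - 5)*(u + 1)*(u^3 + 5*u^2 + 4*u) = u*(u - 5)*(u + 1)*(u^2 + 5*u + 4) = u*(u - 5)*(u + 1)*(u + 4)*(u + 1)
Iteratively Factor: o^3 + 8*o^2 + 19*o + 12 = (o + 1)*(o^2 + 7*o + 12) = (o + 1)*(o + 3)*(o + 4)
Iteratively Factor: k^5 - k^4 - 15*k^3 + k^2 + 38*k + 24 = (k - 4)*(k^4 + 3*k^3 - 3*k^2 - 11*k - 6) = (k - 4)*(k + 1)*(k^3 + 2*k^2 - 5*k - 6) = (k - 4)*(k + 1)^2*(k^2 + k - 6) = (k - 4)*(k + 1)^2*(k + 3)*(k - 2)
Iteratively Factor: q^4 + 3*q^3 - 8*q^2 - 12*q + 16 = (q - 2)*(q^3 + 5*q^2 + 2*q - 8) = (q - 2)*(q - 1)*(q^2 + 6*q + 8) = (q - 2)*(q - 1)*(q + 2)*(q + 4)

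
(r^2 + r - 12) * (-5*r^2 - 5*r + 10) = -5*r^4 - 10*r^3 + 65*r^2 + 70*r - 120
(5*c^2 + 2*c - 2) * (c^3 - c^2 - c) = 5*c^5 - 3*c^4 - 9*c^3 + 2*c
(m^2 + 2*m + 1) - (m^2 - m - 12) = 3*m + 13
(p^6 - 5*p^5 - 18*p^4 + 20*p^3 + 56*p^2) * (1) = p^6 - 5*p^5 - 18*p^4 + 20*p^3 + 56*p^2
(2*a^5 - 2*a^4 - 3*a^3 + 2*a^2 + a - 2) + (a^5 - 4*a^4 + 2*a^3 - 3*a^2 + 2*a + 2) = 3*a^5 - 6*a^4 - a^3 - a^2 + 3*a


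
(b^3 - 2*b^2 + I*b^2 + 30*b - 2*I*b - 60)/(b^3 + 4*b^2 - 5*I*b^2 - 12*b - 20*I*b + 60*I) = (b + 6*I)/(b + 6)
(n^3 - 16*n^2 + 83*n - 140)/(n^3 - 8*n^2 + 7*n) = (n^2 - 9*n + 20)/(n*(n - 1))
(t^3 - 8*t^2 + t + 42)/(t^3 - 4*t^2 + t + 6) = (t^2 - 5*t - 14)/(t^2 - t - 2)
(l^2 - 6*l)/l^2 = (l - 6)/l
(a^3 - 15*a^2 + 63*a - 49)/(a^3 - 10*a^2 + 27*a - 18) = (a^2 - 14*a + 49)/(a^2 - 9*a + 18)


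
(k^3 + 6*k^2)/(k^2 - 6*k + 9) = k^2*(k + 6)/(k^2 - 6*k + 9)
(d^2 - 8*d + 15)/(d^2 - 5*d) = (d - 3)/d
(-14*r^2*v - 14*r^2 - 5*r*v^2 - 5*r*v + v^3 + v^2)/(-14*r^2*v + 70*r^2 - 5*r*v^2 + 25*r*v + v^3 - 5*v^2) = (v + 1)/(v - 5)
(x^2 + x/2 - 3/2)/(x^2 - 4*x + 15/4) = 2*(2*x^2 + x - 3)/(4*x^2 - 16*x + 15)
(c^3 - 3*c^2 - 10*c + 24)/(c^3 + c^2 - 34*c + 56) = (c + 3)/(c + 7)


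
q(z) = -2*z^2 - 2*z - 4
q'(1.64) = -8.56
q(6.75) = -108.62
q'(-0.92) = 1.68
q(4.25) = -48.62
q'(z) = -4*z - 2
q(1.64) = -12.66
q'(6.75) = -29.00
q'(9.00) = -38.00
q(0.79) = -6.83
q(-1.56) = -5.75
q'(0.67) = -4.68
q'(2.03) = -10.12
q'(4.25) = -19.00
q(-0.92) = -3.85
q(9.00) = -184.00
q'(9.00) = -38.00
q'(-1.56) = 4.24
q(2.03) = -16.30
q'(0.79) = -5.16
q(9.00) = -184.00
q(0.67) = -6.24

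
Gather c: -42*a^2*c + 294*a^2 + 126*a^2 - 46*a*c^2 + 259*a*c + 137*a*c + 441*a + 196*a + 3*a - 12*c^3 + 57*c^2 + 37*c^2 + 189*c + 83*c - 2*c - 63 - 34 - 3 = 420*a^2 + 640*a - 12*c^3 + c^2*(94 - 46*a) + c*(-42*a^2 + 396*a + 270) - 100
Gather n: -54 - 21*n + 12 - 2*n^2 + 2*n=-2*n^2 - 19*n - 42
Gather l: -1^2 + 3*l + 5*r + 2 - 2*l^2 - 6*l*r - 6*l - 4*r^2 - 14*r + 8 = -2*l^2 + l*(-6*r - 3) - 4*r^2 - 9*r + 9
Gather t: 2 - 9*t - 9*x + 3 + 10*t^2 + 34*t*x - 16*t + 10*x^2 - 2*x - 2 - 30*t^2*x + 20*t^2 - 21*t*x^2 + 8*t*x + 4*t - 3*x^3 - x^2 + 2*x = t^2*(30 - 30*x) + t*(-21*x^2 + 42*x - 21) - 3*x^3 + 9*x^2 - 9*x + 3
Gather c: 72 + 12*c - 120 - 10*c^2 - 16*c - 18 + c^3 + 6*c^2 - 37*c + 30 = c^3 - 4*c^2 - 41*c - 36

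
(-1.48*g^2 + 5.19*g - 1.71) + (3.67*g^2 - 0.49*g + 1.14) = 2.19*g^2 + 4.7*g - 0.57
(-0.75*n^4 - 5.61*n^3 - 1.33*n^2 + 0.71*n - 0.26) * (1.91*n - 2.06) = -1.4325*n^5 - 9.1701*n^4 + 9.0163*n^3 + 4.0959*n^2 - 1.9592*n + 0.5356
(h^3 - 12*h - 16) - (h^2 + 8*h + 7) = h^3 - h^2 - 20*h - 23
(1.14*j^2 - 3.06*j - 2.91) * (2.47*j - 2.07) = 2.8158*j^3 - 9.918*j^2 - 0.853500000000001*j + 6.0237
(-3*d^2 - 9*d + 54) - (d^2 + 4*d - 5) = -4*d^2 - 13*d + 59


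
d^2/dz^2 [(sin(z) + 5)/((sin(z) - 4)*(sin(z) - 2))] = (-sin(z)^5 - 26*sin(z)^4 + 140*sin(z)^3 - 38*sin(z)^2 - 532*sin(z) + 376)/((sin(z) - 4)^3*(sin(z) - 2)^3)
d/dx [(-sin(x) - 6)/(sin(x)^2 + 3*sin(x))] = (cos(x) + 12/tan(x) + 18*cos(x)/sin(x)^2)/(sin(x) + 3)^2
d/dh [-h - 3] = -1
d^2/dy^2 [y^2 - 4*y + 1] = 2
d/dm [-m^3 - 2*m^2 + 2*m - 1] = -3*m^2 - 4*m + 2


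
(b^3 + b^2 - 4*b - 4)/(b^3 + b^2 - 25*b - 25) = (b^2 - 4)/(b^2 - 25)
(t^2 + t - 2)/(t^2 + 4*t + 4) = (t - 1)/(t + 2)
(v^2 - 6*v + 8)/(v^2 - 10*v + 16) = (v - 4)/(v - 8)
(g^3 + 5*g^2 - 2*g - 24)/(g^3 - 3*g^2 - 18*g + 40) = (g + 3)/(g - 5)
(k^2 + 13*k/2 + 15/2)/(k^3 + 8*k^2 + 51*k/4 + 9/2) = 2*(k + 5)/(2*k^2 + 13*k + 6)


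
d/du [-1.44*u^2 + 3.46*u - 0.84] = 3.46 - 2.88*u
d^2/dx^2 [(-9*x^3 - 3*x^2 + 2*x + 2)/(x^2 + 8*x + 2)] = 8*(-133*x^3 - 102*x^2 - 18*x + 20)/(x^6 + 24*x^5 + 198*x^4 + 608*x^3 + 396*x^2 + 96*x + 8)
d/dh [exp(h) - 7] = exp(h)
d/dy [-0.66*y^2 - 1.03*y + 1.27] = -1.32*y - 1.03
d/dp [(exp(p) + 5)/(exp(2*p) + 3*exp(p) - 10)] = -exp(p)/(exp(2*p) - 4*exp(p) + 4)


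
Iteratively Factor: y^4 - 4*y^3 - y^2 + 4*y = (y)*(y^3 - 4*y^2 - y + 4) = y*(y - 1)*(y^2 - 3*y - 4) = y*(y - 1)*(y + 1)*(y - 4)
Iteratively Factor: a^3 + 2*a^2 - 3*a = (a + 3)*(a^2 - a) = (a - 1)*(a + 3)*(a)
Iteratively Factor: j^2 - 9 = (j + 3)*(j - 3)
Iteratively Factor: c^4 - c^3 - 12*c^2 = (c)*(c^3 - c^2 - 12*c) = c*(c + 3)*(c^2 - 4*c) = c^2*(c + 3)*(c - 4)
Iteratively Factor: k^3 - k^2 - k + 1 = (k - 1)*(k^2 - 1) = (k - 1)^2*(k + 1)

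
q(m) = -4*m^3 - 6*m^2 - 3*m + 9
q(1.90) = -45.80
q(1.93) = -47.90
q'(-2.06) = -29.20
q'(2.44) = -103.72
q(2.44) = -92.15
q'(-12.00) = -1587.00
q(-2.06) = 24.69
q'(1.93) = -70.86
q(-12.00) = 6093.00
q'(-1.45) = -10.83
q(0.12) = 8.55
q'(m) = -12*m^2 - 12*m - 3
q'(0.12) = -4.61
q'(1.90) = -69.12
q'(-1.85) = -21.87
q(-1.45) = 12.93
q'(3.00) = -147.00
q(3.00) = -162.00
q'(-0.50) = 0.00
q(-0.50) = 9.50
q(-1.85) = 19.34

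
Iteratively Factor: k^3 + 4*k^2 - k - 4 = (k - 1)*(k^2 + 5*k + 4) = (k - 1)*(k + 4)*(k + 1)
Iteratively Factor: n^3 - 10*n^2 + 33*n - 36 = (n - 4)*(n^2 - 6*n + 9) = (n - 4)*(n - 3)*(n - 3)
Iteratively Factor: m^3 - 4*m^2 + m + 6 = (m + 1)*(m^2 - 5*m + 6) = (m - 2)*(m + 1)*(m - 3)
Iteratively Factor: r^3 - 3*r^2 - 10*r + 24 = (r + 3)*(r^2 - 6*r + 8) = (r - 4)*(r + 3)*(r - 2)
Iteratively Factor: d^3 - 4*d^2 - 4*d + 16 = (d - 4)*(d^2 - 4) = (d - 4)*(d + 2)*(d - 2)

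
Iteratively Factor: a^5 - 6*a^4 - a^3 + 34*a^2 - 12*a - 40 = (a + 1)*(a^4 - 7*a^3 + 6*a^2 + 28*a - 40) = (a - 5)*(a + 1)*(a^3 - 2*a^2 - 4*a + 8) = (a - 5)*(a - 2)*(a + 1)*(a^2 - 4) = (a - 5)*(a - 2)*(a + 1)*(a + 2)*(a - 2)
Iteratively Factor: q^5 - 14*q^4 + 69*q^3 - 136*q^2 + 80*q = (q - 5)*(q^4 - 9*q^3 + 24*q^2 - 16*q) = (q - 5)*(q - 4)*(q^3 - 5*q^2 + 4*q) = (q - 5)*(q - 4)^2*(q^2 - q) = q*(q - 5)*(q - 4)^2*(q - 1)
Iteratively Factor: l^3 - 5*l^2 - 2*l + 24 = (l - 4)*(l^2 - l - 6) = (l - 4)*(l + 2)*(l - 3)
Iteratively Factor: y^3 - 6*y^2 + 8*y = (y)*(y^2 - 6*y + 8) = y*(y - 2)*(y - 4)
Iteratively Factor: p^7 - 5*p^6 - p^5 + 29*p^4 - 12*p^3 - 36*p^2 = (p)*(p^6 - 5*p^5 - p^4 + 29*p^3 - 12*p^2 - 36*p) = p*(p - 3)*(p^5 - 2*p^4 - 7*p^3 + 8*p^2 + 12*p) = p*(p - 3)*(p + 2)*(p^4 - 4*p^3 + p^2 + 6*p) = p*(p - 3)^2*(p + 2)*(p^3 - p^2 - 2*p) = p*(p - 3)^2*(p + 1)*(p + 2)*(p^2 - 2*p) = p^2*(p - 3)^2*(p + 1)*(p + 2)*(p - 2)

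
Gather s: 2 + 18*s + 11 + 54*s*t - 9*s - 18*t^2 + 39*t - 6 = s*(54*t + 9) - 18*t^2 + 39*t + 7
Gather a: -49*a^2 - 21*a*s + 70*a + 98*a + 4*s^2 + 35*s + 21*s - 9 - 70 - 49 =-49*a^2 + a*(168 - 21*s) + 4*s^2 + 56*s - 128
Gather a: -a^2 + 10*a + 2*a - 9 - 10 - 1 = -a^2 + 12*a - 20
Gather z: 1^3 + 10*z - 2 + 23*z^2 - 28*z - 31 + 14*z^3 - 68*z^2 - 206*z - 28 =14*z^3 - 45*z^2 - 224*z - 60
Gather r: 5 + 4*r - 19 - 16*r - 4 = -12*r - 18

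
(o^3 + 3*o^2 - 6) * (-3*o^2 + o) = -3*o^5 - 8*o^4 + 3*o^3 + 18*o^2 - 6*o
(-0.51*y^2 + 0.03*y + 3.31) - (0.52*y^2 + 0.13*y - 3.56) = -1.03*y^2 - 0.1*y + 6.87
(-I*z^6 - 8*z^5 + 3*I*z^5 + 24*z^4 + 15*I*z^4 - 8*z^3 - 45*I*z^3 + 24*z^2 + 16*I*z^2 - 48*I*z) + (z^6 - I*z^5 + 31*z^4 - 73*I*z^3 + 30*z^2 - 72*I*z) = z^6 - I*z^6 - 8*z^5 + 2*I*z^5 + 55*z^4 + 15*I*z^4 - 8*z^3 - 118*I*z^3 + 54*z^2 + 16*I*z^2 - 120*I*z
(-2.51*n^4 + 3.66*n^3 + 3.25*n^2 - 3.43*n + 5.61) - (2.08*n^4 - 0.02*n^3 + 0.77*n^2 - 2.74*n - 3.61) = -4.59*n^4 + 3.68*n^3 + 2.48*n^2 - 0.69*n + 9.22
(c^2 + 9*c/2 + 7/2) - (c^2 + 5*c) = 7/2 - c/2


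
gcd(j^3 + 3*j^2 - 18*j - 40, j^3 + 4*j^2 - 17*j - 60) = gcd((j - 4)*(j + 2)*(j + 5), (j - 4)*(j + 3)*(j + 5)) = j^2 + j - 20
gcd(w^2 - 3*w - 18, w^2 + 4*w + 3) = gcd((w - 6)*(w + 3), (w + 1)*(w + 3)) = w + 3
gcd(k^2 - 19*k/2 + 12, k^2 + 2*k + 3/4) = 1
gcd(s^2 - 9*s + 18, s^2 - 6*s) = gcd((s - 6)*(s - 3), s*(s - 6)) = s - 6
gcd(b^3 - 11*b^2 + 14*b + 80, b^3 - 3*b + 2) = b + 2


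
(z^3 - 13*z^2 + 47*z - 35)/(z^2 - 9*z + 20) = (z^2 - 8*z + 7)/(z - 4)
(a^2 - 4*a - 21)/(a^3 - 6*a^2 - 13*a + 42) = 1/(a - 2)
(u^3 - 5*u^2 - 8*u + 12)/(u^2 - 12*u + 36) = (u^2 + u - 2)/(u - 6)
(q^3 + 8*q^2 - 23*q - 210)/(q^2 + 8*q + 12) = (q^2 + 2*q - 35)/(q + 2)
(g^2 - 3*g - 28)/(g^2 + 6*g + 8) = (g - 7)/(g + 2)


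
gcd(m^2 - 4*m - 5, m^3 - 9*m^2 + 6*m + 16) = m + 1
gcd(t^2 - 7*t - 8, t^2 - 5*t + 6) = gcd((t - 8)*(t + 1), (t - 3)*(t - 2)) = 1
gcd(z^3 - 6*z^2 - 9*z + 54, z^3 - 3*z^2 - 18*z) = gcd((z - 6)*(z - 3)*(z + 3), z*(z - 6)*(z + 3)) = z^2 - 3*z - 18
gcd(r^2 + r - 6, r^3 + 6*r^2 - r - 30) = r^2 + r - 6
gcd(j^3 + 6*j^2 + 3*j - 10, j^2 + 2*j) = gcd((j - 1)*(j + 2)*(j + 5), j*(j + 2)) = j + 2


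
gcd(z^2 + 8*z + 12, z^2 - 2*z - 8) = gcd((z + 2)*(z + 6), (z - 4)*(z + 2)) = z + 2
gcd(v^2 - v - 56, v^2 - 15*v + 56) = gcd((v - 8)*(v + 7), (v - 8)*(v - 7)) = v - 8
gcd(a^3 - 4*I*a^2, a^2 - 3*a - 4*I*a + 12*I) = a - 4*I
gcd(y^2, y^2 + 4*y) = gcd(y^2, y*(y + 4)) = y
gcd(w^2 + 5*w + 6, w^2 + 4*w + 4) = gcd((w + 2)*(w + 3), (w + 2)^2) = w + 2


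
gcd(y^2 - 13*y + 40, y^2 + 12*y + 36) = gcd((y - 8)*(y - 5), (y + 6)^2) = 1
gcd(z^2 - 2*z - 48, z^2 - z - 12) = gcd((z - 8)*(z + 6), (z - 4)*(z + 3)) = 1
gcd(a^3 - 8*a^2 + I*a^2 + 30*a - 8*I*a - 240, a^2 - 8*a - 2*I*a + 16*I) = a - 8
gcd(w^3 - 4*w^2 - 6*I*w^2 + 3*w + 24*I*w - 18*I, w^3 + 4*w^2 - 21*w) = w - 3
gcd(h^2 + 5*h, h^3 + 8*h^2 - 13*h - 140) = h + 5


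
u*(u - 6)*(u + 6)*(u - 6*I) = u^4 - 6*I*u^3 - 36*u^2 + 216*I*u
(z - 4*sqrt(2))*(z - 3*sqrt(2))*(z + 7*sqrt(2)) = z^3 - 74*z + 168*sqrt(2)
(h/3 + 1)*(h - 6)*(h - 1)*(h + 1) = h^4/3 - h^3 - 19*h^2/3 + h + 6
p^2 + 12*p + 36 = (p + 6)^2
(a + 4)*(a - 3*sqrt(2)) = a^2 - 3*sqrt(2)*a + 4*a - 12*sqrt(2)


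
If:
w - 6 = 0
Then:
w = 6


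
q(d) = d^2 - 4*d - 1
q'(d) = 2*d - 4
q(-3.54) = 25.69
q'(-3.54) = -11.08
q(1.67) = -4.89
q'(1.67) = -0.66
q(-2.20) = 12.64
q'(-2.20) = -8.40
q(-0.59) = 1.71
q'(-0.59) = -5.18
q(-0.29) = 0.24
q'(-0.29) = -4.58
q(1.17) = -4.31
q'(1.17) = -1.66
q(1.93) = -5.00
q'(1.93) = -0.14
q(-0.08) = -0.67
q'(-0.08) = -4.16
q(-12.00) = 191.00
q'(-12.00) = -28.00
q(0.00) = -1.00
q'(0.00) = -4.00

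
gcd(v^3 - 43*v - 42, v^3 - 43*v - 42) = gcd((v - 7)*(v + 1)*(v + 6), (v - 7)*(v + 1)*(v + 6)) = v^3 - 43*v - 42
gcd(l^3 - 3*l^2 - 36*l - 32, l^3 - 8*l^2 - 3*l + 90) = 1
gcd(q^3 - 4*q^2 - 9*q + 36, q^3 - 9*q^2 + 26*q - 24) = q^2 - 7*q + 12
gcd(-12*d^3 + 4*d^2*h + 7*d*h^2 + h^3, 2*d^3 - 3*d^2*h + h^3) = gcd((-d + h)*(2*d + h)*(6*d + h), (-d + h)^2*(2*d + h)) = 2*d^2 - d*h - h^2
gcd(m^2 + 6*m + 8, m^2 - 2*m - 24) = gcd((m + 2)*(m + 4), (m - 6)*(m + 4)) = m + 4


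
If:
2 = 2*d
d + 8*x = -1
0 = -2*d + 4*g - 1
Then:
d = 1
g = 3/4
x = -1/4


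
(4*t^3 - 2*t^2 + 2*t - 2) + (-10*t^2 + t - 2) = 4*t^3 - 12*t^2 + 3*t - 4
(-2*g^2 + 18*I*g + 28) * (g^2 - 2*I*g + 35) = -2*g^4 + 22*I*g^3 - 6*g^2 + 574*I*g + 980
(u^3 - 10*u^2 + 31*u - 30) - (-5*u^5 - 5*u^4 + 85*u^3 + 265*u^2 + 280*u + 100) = 5*u^5 + 5*u^4 - 84*u^3 - 275*u^2 - 249*u - 130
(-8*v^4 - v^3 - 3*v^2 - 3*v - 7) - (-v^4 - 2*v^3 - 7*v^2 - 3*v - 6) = -7*v^4 + v^3 + 4*v^2 - 1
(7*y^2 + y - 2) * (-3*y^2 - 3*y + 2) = -21*y^4 - 24*y^3 + 17*y^2 + 8*y - 4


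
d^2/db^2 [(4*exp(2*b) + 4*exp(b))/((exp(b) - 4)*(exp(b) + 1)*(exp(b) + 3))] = 4*(exp(4*b) + exp(3*b) + 72*exp(2*b) - 12*exp(b) + 144)*exp(b)/(exp(6*b) - 3*exp(5*b) - 33*exp(4*b) + 71*exp(3*b) + 396*exp(2*b) - 432*exp(b) - 1728)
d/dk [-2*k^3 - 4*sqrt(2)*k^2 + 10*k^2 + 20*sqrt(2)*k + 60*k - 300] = -6*k^2 - 8*sqrt(2)*k + 20*k + 20*sqrt(2) + 60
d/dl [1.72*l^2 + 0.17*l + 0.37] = 3.44*l + 0.17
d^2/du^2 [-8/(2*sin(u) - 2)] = 4*(sin(u) + 2)/(sin(u) - 1)^2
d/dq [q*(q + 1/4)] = 2*q + 1/4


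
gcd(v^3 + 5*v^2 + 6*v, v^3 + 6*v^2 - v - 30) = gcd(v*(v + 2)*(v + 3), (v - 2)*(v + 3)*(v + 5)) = v + 3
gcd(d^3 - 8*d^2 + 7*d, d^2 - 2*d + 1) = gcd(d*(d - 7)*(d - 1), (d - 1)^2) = d - 1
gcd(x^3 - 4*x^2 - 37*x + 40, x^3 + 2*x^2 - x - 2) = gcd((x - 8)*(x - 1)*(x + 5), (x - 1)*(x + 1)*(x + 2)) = x - 1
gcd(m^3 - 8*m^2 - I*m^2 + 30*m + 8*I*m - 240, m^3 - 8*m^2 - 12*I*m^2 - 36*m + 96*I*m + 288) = m^2 + m*(-8 - 6*I) + 48*I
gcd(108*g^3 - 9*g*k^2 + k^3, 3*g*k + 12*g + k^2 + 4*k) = 3*g + k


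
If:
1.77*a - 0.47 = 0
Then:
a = 0.27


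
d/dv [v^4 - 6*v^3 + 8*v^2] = 2*v*(2*v^2 - 9*v + 8)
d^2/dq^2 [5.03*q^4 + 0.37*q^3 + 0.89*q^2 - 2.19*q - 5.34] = 60.36*q^2 + 2.22*q + 1.78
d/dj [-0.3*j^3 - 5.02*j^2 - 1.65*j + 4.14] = -0.9*j^2 - 10.04*j - 1.65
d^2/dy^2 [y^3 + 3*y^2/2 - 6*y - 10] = 6*y + 3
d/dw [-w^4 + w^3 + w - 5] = -4*w^3 + 3*w^2 + 1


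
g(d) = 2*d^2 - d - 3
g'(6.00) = 23.00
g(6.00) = 63.00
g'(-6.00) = -25.00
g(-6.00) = 75.00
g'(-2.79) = -12.16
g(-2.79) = 15.36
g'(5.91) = 22.64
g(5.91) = 60.95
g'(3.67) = 13.68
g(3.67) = 20.27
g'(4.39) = 16.56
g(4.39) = 31.15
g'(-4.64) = -19.56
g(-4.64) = 44.70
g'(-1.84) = -8.36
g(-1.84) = 5.61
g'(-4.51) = -19.04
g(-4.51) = 42.19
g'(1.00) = 3.00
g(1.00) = -2.00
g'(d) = 4*d - 1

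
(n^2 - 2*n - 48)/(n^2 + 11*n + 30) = (n - 8)/(n + 5)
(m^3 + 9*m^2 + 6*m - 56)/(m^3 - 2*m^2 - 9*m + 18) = (m^2 + 11*m + 28)/(m^2 - 9)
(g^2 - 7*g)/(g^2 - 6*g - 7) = g/(g + 1)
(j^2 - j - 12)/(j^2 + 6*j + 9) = (j - 4)/(j + 3)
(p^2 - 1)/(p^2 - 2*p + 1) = (p + 1)/(p - 1)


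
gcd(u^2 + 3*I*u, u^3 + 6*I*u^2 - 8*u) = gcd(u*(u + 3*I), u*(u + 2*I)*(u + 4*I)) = u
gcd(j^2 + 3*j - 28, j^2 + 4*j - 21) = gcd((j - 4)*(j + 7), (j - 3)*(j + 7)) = j + 7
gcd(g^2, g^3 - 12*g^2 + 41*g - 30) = 1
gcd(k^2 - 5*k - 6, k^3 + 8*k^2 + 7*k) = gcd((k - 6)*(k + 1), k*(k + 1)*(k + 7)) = k + 1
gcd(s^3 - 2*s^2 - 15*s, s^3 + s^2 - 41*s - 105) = s + 3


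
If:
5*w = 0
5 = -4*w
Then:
No Solution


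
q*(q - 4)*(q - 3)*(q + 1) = q^4 - 6*q^3 + 5*q^2 + 12*q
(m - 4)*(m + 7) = m^2 + 3*m - 28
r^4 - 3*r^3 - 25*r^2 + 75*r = r*(r - 5)*(r - 3)*(r + 5)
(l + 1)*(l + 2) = l^2 + 3*l + 2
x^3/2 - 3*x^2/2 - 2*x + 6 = (x/2 + 1)*(x - 3)*(x - 2)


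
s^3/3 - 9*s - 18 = (s/3 + 1)*(s - 6)*(s + 3)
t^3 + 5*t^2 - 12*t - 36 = (t - 3)*(t + 2)*(t + 6)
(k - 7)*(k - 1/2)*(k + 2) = k^3 - 11*k^2/2 - 23*k/2 + 7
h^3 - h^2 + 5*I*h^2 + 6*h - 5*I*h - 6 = (h - 1)*(h - I)*(h + 6*I)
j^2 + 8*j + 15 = (j + 3)*(j + 5)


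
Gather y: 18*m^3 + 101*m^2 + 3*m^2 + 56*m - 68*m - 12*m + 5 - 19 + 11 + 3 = 18*m^3 + 104*m^2 - 24*m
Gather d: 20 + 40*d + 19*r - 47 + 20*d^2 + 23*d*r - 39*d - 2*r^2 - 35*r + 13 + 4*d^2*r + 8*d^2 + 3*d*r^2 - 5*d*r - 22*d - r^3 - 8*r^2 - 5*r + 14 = d^2*(4*r + 28) + d*(3*r^2 + 18*r - 21) - r^3 - 10*r^2 - 21*r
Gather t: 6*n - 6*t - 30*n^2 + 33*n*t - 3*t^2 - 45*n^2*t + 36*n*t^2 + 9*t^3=-30*n^2 + 6*n + 9*t^3 + t^2*(36*n - 3) + t*(-45*n^2 + 33*n - 6)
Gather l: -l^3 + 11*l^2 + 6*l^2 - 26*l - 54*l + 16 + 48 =-l^3 + 17*l^2 - 80*l + 64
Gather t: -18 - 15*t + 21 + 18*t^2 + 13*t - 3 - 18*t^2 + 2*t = 0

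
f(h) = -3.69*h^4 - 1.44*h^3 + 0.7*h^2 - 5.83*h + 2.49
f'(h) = -14.76*h^3 - 4.32*h^2 + 1.4*h - 5.83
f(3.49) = -617.97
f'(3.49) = -680.99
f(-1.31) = 3.70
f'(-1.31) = 18.10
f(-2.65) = -132.32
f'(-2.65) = 234.80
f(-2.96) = -220.04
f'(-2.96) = 334.97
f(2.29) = -125.96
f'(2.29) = -202.53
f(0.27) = 0.92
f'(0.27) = -6.06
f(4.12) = -1173.55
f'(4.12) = -1105.63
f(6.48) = -6903.90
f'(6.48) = -4194.32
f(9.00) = -25253.13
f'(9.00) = -11103.19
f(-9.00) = -23048.67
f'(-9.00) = 10391.69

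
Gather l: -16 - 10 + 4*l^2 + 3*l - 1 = 4*l^2 + 3*l - 27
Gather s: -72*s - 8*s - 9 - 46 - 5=-80*s - 60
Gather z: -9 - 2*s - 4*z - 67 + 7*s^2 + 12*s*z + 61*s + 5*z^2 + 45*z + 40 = 7*s^2 + 59*s + 5*z^2 + z*(12*s + 41) - 36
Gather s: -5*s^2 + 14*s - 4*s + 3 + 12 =-5*s^2 + 10*s + 15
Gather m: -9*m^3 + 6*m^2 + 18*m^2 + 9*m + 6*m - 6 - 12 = -9*m^3 + 24*m^2 + 15*m - 18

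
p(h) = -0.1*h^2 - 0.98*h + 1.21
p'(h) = -0.2*h - 0.98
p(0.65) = 0.53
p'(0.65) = -1.11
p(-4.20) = 3.56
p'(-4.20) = -0.14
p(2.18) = -1.40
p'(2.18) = -1.42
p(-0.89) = 2.00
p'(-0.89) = -0.80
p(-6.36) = 3.40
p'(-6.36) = 0.29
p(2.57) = -1.97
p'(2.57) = -1.49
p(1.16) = -0.06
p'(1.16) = -1.21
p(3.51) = -3.46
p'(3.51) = -1.68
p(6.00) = -8.27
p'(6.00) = -2.18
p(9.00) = -15.71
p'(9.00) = -2.78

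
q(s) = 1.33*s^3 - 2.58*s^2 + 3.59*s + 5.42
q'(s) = 3.99*s^2 - 5.16*s + 3.59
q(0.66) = 7.05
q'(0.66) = 1.92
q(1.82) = 11.43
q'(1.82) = 7.42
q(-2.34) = -34.15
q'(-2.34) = 37.51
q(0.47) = 6.68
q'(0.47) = 2.05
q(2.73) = 23.05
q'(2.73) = 19.24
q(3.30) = 36.97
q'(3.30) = 30.01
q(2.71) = 22.67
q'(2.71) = 18.91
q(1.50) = 9.49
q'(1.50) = 4.83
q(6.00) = 221.36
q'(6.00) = 116.27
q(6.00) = 221.36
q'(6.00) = 116.27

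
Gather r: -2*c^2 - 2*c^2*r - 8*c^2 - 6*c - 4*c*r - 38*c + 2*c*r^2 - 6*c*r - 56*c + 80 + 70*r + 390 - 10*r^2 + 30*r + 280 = -10*c^2 - 100*c + r^2*(2*c - 10) + r*(-2*c^2 - 10*c + 100) + 750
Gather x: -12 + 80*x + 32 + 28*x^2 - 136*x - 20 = 28*x^2 - 56*x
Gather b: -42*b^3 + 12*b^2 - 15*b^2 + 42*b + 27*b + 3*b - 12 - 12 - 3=-42*b^3 - 3*b^2 + 72*b - 27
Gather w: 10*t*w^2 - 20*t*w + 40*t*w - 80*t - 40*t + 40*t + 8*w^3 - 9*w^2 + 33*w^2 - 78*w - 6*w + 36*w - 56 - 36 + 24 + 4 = -80*t + 8*w^3 + w^2*(10*t + 24) + w*(20*t - 48) - 64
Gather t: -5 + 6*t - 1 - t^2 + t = -t^2 + 7*t - 6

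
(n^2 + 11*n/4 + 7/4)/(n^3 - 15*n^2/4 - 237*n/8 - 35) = 2*(n + 1)/(2*n^2 - 11*n - 40)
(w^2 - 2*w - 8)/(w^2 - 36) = (w^2 - 2*w - 8)/(w^2 - 36)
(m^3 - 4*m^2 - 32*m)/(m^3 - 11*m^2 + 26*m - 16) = m*(m + 4)/(m^2 - 3*m + 2)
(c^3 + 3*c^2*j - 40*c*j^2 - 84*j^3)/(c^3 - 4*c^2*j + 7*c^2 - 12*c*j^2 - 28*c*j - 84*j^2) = (c + 7*j)/(c + 7)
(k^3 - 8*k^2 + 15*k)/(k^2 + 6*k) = (k^2 - 8*k + 15)/(k + 6)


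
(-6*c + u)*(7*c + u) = -42*c^2 + c*u + u^2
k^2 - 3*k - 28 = (k - 7)*(k + 4)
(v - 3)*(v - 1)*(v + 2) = v^3 - 2*v^2 - 5*v + 6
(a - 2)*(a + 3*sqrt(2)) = a^2 - 2*a + 3*sqrt(2)*a - 6*sqrt(2)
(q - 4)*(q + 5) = q^2 + q - 20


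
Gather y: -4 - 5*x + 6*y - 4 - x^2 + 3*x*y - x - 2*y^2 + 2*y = -x^2 - 6*x - 2*y^2 + y*(3*x + 8) - 8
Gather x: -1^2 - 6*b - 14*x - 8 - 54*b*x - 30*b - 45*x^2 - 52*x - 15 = -36*b - 45*x^2 + x*(-54*b - 66) - 24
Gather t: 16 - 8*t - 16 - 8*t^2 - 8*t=-8*t^2 - 16*t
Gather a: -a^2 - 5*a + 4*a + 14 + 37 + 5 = -a^2 - a + 56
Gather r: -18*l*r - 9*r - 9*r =r*(-18*l - 18)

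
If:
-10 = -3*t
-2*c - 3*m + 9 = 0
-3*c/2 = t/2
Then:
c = -10/9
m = 101/27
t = 10/3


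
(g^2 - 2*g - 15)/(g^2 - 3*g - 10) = (g + 3)/(g + 2)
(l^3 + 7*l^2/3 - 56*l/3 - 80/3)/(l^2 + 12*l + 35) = (3*l^2 - 8*l - 16)/(3*(l + 7))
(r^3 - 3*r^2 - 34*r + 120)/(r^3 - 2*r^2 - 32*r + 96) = (r - 5)/(r - 4)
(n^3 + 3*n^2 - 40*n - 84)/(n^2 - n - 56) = (n^2 - 4*n - 12)/(n - 8)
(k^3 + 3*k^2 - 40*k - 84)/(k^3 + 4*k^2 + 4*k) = (k^2 + k - 42)/(k*(k + 2))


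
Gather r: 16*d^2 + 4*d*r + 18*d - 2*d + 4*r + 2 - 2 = 16*d^2 + 16*d + r*(4*d + 4)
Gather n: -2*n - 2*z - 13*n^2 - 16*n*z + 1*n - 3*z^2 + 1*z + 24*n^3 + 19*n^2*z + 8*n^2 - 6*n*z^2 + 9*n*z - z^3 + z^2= 24*n^3 + n^2*(19*z - 5) + n*(-6*z^2 - 7*z - 1) - z^3 - 2*z^2 - z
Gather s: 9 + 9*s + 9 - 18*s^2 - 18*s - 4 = -18*s^2 - 9*s + 14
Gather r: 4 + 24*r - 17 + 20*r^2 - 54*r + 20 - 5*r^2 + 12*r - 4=15*r^2 - 18*r + 3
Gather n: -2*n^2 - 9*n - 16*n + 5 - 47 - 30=-2*n^2 - 25*n - 72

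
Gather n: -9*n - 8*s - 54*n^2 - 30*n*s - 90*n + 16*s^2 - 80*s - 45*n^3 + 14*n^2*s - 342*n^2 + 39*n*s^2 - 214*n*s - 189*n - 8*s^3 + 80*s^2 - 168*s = -45*n^3 + n^2*(14*s - 396) + n*(39*s^2 - 244*s - 288) - 8*s^3 + 96*s^2 - 256*s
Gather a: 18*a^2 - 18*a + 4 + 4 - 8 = 18*a^2 - 18*a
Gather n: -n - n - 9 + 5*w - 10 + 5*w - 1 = -2*n + 10*w - 20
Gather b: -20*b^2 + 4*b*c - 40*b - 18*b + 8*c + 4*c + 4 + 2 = -20*b^2 + b*(4*c - 58) + 12*c + 6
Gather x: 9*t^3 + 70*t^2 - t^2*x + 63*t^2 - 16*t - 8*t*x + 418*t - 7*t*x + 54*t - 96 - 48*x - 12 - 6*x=9*t^3 + 133*t^2 + 456*t + x*(-t^2 - 15*t - 54) - 108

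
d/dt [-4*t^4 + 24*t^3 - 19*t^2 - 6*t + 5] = -16*t^3 + 72*t^2 - 38*t - 6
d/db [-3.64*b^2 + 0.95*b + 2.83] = 0.95 - 7.28*b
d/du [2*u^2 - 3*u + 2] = 4*u - 3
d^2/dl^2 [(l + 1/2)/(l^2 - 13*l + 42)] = ((25 - 6*l)*(l^2 - 13*l + 42) + (2*l - 13)^2*(2*l + 1))/(l^2 - 13*l + 42)^3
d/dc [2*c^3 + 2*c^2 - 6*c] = 6*c^2 + 4*c - 6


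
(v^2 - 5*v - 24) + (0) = v^2 - 5*v - 24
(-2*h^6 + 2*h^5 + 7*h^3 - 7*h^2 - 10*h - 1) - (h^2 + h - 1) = -2*h^6 + 2*h^5 + 7*h^3 - 8*h^2 - 11*h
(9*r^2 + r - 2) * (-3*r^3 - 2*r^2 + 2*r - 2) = -27*r^5 - 21*r^4 + 22*r^3 - 12*r^2 - 6*r + 4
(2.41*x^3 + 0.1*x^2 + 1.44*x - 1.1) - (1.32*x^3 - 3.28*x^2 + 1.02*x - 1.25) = 1.09*x^3 + 3.38*x^2 + 0.42*x + 0.15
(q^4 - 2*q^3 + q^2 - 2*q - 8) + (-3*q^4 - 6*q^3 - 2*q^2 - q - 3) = -2*q^4 - 8*q^3 - q^2 - 3*q - 11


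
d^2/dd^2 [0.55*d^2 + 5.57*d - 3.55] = 1.10000000000000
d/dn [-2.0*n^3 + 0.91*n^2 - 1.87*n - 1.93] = -6.0*n^2 + 1.82*n - 1.87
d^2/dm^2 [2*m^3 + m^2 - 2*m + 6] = 12*m + 2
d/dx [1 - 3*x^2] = -6*x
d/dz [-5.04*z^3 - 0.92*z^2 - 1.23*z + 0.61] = -15.12*z^2 - 1.84*z - 1.23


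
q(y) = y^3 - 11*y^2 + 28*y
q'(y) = 3*y^2 - 22*y + 28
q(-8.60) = -1690.42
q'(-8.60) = 439.08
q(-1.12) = -46.56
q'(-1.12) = 56.40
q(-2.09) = -115.70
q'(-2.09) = 87.08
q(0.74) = 15.10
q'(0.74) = 13.36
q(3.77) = 2.80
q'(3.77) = -12.30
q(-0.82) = -30.91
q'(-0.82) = 48.06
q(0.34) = 8.29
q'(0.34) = 20.87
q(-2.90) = -198.10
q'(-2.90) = 117.03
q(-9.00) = -1872.00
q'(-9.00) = 469.00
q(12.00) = 480.00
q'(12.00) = 196.00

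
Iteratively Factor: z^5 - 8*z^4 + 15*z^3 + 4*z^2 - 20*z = (z + 1)*(z^4 - 9*z^3 + 24*z^2 - 20*z) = (z - 2)*(z + 1)*(z^3 - 7*z^2 + 10*z) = z*(z - 2)*(z + 1)*(z^2 - 7*z + 10) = z*(z - 5)*(z - 2)*(z + 1)*(z - 2)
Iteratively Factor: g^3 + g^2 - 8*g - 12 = (g + 2)*(g^2 - g - 6) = (g + 2)^2*(g - 3)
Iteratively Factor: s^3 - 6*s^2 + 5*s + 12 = (s + 1)*(s^2 - 7*s + 12) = (s - 4)*(s + 1)*(s - 3)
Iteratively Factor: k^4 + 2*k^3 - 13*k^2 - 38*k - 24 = (k + 1)*(k^3 + k^2 - 14*k - 24) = (k + 1)*(k + 3)*(k^2 - 2*k - 8) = (k + 1)*(k + 2)*(k + 3)*(k - 4)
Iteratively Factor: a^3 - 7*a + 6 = (a - 1)*(a^2 + a - 6) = (a - 2)*(a - 1)*(a + 3)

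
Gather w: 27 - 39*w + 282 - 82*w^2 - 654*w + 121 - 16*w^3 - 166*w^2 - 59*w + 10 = -16*w^3 - 248*w^2 - 752*w + 440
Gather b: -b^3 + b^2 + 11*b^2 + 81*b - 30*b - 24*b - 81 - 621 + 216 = -b^3 + 12*b^2 + 27*b - 486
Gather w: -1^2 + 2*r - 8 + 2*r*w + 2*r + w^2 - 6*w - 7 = 4*r + w^2 + w*(2*r - 6) - 16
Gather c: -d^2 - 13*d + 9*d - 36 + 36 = -d^2 - 4*d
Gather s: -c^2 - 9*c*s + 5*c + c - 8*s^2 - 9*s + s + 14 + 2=-c^2 + 6*c - 8*s^2 + s*(-9*c - 8) + 16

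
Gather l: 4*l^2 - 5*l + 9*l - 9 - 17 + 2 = 4*l^2 + 4*l - 24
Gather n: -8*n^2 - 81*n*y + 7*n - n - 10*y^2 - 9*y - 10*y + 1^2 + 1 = -8*n^2 + n*(6 - 81*y) - 10*y^2 - 19*y + 2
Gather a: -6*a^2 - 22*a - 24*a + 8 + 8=-6*a^2 - 46*a + 16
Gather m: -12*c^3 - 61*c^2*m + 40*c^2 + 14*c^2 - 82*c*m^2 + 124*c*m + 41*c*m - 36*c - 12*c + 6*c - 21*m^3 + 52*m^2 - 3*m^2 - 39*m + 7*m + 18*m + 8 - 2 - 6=-12*c^3 + 54*c^2 - 42*c - 21*m^3 + m^2*(49 - 82*c) + m*(-61*c^2 + 165*c - 14)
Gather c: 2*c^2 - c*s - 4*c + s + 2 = 2*c^2 + c*(-s - 4) + s + 2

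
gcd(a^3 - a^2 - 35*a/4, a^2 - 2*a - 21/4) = a - 7/2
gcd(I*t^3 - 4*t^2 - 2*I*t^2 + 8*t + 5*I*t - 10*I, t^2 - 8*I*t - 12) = 1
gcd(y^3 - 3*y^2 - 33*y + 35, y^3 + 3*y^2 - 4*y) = y - 1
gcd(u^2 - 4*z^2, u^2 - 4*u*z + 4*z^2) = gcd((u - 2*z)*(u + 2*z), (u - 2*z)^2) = -u + 2*z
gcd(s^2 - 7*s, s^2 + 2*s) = s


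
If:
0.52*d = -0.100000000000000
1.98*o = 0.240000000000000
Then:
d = -0.19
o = 0.12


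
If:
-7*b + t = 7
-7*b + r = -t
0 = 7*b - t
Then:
No Solution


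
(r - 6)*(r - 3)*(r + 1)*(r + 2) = r^4 - 6*r^3 - 7*r^2 + 36*r + 36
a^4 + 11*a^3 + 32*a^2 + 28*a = a*(a + 2)^2*(a + 7)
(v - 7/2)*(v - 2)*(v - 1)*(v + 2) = v^4 - 9*v^3/2 - v^2/2 + 18*v - 14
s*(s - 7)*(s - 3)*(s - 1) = s^4 - 11*s^3 + 31*s^2 - 21*s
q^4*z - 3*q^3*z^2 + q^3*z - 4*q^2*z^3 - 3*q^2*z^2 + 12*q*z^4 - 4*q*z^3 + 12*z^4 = (q - 3*z)*(q - 2*z)*(q + 2*z)*(q*z + z)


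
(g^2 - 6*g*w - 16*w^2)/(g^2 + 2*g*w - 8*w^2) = (g^2 - 6*g*w - 16*w^2)/(g^2 + 2*g*w - 8*w^2)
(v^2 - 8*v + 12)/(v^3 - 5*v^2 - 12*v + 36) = 1/(v + 3)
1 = 1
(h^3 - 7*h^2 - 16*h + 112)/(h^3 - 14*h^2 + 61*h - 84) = (h + 4)/(h - 3)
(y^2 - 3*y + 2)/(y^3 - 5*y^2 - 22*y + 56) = (y - 1)/(y^2 - 3*y - 28)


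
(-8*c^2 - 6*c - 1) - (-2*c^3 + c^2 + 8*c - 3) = 2*c^3 - 9*c^2 - 14*c + 2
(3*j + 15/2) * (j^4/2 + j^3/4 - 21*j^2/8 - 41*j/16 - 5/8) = 3*j^5/2 + 9*j^4/2 - 6*j^3 - 219*j^2/8 - 675*j/32 - 75/16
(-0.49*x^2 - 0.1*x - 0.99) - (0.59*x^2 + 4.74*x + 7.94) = -1.08*x^2 - 4.84*x - 8.93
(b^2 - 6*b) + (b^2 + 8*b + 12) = 2*b^2 + 2*b + 12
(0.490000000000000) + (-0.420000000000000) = 0.0700000000000000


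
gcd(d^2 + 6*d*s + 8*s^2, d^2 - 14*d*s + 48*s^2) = 1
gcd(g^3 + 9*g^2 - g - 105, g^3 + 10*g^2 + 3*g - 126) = g^2 + 4*g - 21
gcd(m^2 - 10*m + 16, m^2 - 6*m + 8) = m - 2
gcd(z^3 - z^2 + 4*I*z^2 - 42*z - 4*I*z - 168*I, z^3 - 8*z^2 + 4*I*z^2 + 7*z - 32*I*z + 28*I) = z^2 + z*(-7 + 4*I) - 28*I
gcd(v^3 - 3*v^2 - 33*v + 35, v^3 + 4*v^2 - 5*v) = v^2 + 4*v - 5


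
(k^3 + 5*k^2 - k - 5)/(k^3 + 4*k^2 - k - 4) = (k + 5)/(k + 4)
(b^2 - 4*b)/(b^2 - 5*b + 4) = b/(b - 1)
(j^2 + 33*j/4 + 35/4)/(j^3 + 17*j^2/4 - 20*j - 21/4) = (4*j + 5)/(4*j^2 - 11*j - 3)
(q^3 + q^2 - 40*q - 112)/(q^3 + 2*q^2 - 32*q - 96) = (q - 7)/(q - 6)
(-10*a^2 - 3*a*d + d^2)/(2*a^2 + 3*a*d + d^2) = (-5*a + d)/(a + d)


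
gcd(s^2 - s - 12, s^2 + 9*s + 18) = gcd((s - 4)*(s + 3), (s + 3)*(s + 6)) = s + 3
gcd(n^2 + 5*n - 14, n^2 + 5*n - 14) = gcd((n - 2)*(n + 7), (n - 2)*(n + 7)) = n^2 + 5*n - 14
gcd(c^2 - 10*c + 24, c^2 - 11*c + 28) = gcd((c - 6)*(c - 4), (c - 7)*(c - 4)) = c - 4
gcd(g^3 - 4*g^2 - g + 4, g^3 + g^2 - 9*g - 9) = g + 1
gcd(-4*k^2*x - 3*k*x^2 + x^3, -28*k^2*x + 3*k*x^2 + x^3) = -4*k*x + x^2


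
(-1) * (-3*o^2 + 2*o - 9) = 3*o^2 - 2*o + 9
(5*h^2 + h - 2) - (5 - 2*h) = 5*h^2 + 3*h - 7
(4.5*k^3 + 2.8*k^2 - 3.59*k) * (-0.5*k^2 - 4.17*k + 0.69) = -2.25*k^5 - 20.165*k^4 - 6.776*k^3 + 16.9023*k^2 - 2.4771*k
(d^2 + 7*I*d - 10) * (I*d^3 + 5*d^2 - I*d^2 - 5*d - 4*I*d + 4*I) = I*d^5 - 2*d^4 - I*d^4 + 2*d^3 + 21*I*d^3 - 22*d^2 - 21*I*d^2 + 22*d + 40*I*d - 40*I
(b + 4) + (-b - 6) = -2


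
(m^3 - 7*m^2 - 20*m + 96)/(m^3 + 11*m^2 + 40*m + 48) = (m^2 - 11*m + 24)/(m^2 + 7*m + 12)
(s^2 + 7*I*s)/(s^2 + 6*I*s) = (s + 7*I)/(s + 6*I)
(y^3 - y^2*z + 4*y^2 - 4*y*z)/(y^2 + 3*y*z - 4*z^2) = y*(y + 4)/(y + 4*z)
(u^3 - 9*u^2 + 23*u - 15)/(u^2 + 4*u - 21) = (u^2 - 6*u + 5)/(u + 7)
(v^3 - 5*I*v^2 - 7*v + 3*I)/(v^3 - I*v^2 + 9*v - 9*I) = (v - I)/(v + 3*I)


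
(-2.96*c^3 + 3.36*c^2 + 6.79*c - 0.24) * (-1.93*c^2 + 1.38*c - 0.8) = 5.7128*c^5 - 10.5696*c^4 - 6.0999*c^3 + 7.1454*c^2 - 5.7632*c + 0.192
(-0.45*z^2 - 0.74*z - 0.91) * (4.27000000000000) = -1.9215*z^2 - 3.1598*z - 3.8857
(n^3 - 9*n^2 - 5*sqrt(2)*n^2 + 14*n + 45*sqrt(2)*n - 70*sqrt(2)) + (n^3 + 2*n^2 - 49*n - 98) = 2*n^3 - 5*sqrt(2)*n^2 - 7*n^2 - 35*n + 45*sqrt(2)*n - 70*sqrt(2) - 98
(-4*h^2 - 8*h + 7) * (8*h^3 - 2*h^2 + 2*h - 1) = -32*h^5 - 56*h^4 + 64*h^3 - 26*h^2 + 22*h - 7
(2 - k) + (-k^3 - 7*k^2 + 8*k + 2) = -k^3 - 7*k^2 + 7*k + 4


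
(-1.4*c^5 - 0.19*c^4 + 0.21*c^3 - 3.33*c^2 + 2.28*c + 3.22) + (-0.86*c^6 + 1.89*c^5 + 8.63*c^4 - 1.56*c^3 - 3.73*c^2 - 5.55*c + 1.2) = -0.86*c^6 + 0.49*c^5 + 8.44*c^4 - 1.35*c^3 - 7.06*c^2 - 3.27*c + 4.42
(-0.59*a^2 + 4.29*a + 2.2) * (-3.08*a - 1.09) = 1.8172*a^3 - 12.5701*a^2 - 11.4521*a - 2.398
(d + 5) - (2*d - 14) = 19 - d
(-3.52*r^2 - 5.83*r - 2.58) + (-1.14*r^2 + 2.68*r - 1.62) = -4.66*r^2 - 3.15*r - 4.2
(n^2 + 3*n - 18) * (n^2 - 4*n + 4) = n^4 - n^3 - 26*n^2 + 84*n - 72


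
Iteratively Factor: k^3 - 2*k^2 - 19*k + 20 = (k - 1)*(k^2 - k - 20) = (k - 5)*(k - 1)*(k + 4)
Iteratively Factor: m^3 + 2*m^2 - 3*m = (m)*(m^2 + 2*m - 3) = m*(m + 3)*(m - 1)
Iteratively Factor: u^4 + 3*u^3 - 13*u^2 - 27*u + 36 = (u - 1)*(u^3 + 4*u^2 - 9*u - 36) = (u - 1)*(u + 4)*(u^2 - 9) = (u - 1)*(u + 3)*(u + 4)*(u - 3)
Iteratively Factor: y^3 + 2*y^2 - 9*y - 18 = (y + 3)*(y^2 - y - 6) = (y + 2)*(y + 3)*(y - 3)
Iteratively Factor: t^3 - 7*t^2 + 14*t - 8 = (t - 4)*(t^2 - 3*t + 2) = (t - 4)*(t - 1)*(t - 2)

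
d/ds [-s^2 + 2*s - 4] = 2 - 2*s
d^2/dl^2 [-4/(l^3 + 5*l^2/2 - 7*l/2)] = 16*(l*(6*l + 5)*(2*l^2 + 5*l - 7) - (6*l^2 + 10*l - 7)^2)/(l^3*(2*l^2 + 5*l - 7)^3)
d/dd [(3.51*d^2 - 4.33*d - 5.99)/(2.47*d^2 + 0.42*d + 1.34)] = (12.1693*d^2 + 38.9974*d - 3.2864)/(6.1009*d^4 + 2.0748*d^3 + 6.796*d^2 + 1.1256*d + 1.7956)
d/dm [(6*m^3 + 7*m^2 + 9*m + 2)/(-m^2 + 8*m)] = (-6*m^4 + 96*m^3 + 65*m^2 + 4*m - 16)/(m^2*(m^2 - 16*m + 64))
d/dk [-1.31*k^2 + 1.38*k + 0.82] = 1.38 - 2.62*k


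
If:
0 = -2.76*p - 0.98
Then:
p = -0.36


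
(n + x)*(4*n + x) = 4*n^2 + 5*n*x + x^2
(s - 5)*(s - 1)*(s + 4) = s^3 - 2*s^2 - 19*s + 20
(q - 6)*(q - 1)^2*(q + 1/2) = q^4 - 15*q^3/2 + 9*q^2 + q/2 - 3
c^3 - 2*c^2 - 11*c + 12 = (c - 4)*(c - 1)*(c + 3)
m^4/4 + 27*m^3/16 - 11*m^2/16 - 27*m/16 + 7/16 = (m/4 + 1/4)*(m - 1)*(m - 1/4)*(m + 7)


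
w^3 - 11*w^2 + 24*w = w*(w - 8)*(w - 3)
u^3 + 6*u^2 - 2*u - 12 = (u + 6)*(u - sqrt(2))*(u + sqrt(2))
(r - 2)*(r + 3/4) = r^2 - 5*r/4 - 3/2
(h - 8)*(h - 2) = h^2 - 10*h + 16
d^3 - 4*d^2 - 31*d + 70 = (d - 7)*(d - 2)*(d + 5)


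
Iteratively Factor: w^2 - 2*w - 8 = (w + 2)*(w - 4)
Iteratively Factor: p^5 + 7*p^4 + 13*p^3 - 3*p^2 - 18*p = (p + 3)*(p^4 + 4*p^3 + p^2 - 6*p) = p*(p + 3)*(p^3 + 4*p^2 + p - 6) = p*(p - 1)*(p + 3)*(p^2 + 5*p + 6) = p*(p - 1)*(p + 2)*(p + 3)*(p + 3)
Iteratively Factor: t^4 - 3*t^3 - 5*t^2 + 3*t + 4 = (t + 1)*(t^3 - 4*t^2 - t + 4) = (t - 4)*(t + 1)*(t^2 - 1) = (t - 4)*(t - 1)*(t + 1)*(t + 1)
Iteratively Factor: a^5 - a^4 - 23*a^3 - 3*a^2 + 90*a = (a + 3)*(a^4 - 4*a^3 - 11*a^2 + 30*a) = (a + 3)^2*(a^3 - 7*a^2 + 10*a) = (a - 5)*(a + 3)^2*(a^2 - 2*a) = (a - 5)*(a - 2)*(a + 3)^2*(a)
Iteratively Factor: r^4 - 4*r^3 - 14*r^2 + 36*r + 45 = (r + 1)*(r^3 - 5*r^2 - 9*r + 45) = (r - 3)*(r + 1)*(r^2 - 2*r - 15) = (r - 3)*(r + 1)*(r + 3)*(r - 5)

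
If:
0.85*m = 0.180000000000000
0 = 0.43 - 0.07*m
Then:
No Solution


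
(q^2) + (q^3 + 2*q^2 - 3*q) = q^3 + 3*q^2 - 3*q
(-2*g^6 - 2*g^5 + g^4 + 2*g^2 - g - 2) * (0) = 0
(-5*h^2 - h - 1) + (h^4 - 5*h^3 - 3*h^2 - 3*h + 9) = h^4 - 5*h^3 - 8*h^2 - 4*h + 8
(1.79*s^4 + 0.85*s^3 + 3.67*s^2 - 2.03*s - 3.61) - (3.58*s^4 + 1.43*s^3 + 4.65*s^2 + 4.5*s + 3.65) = -1.79*s^4 - 0.58*s^3 - 0.98*s^2 - 6.53*s - 7.26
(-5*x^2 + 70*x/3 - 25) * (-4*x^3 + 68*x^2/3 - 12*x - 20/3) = 20*x^5 - 620*x^4/3 + 6200*x^3/9 - 2440*x^2/3 + 1300*x/9 + 500/3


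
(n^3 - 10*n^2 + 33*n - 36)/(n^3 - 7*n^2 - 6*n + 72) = (n^2 - 6*n + 9)/(n^2 - 3*n - 18)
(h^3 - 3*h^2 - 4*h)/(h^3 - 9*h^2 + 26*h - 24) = h*(h + 1)/(h^2 - 5*h + 6)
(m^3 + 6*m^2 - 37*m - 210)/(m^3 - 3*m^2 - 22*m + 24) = (m^2 + 12*m + 35)/(m^2 + 3*m - 4)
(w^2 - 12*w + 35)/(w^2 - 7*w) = (w - 5)/w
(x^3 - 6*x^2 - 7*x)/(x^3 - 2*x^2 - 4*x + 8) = x*(x^2 - 6*x - 7)/(x^3 - 2*x^2 - 4*x + 8)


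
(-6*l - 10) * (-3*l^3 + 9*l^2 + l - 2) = 18*l^4 - 24*l^3 - 96*l^2 + 2*l + 20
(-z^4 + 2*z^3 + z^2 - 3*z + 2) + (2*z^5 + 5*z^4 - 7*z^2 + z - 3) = 2*z^5 + 4*z^4 + 2*z^3 - 6*z^2 - 2*z - 1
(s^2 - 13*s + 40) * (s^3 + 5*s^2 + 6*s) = s^5 - 8*s^4 - 19*s^3 + 122*s^2 + 240*s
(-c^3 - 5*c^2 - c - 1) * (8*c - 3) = -8*c^4 - 37*c^3 + 7*c^2 - 5*c + 3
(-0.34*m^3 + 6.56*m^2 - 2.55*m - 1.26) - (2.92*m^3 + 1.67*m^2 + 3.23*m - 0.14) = -3.26*m^3 + 4.89*m^2 - 5.78*m - 1.12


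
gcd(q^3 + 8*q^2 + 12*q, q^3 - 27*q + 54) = q + 6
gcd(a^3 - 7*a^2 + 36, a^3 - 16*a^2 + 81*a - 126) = a^2 - 9*a + 18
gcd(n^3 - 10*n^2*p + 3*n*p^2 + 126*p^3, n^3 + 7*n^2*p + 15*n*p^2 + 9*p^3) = n + 3*p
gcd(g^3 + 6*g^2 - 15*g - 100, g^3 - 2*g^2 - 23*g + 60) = g^2 + g - 20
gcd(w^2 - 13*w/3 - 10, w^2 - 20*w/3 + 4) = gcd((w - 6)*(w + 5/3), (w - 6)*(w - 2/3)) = w - 6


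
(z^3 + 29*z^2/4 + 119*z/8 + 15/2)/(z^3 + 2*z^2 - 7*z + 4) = (8*z^2 + 26*z + 15)/(8*(z^2 - 2*z + 1))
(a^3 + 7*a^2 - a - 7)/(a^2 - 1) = a + 7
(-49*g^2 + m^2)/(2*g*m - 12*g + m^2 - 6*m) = (-49*g^2 + m^2)/(2*g*m - 12*g + m^2 - 6*m)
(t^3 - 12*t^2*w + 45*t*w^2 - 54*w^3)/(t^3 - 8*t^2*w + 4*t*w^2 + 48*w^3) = (t^2 - 6*t*w + 9*w^2)/(t^2 - 2*t*w - 8*w^2)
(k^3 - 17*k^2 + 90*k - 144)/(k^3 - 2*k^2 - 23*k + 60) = (k^2 - 14*k + 48)/(k^2 + k - 20)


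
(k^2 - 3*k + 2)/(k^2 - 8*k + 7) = (k - 2)/(k - 7)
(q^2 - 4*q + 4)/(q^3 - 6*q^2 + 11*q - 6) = (q - 2)/(q^2 - 4*q + 3)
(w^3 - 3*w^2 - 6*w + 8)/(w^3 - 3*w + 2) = (w - 4)/(w - 1)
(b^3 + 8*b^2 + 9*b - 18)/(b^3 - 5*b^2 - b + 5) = (b^2 + 9*b + 18)/(b^2 - 4*b - 5)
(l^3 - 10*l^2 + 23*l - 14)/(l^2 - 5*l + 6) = (l^2 - 8*l + 7)/(l - 3)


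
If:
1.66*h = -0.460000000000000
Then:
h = -0.28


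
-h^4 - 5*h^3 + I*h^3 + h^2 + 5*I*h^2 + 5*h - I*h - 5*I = (h + 5)*(h - I)*(I*h - I)*(I*h + I)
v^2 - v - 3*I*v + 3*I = (v - 1)*(v - 3*I)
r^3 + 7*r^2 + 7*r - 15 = (r - 1)*(r + 3)*(r + 5)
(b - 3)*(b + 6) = b^2 + 3*b - 18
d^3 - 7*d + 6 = (d - 2)*(d - 1)*(d + 3)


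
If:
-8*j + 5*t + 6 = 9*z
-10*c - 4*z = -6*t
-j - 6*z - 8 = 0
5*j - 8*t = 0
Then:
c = 26/9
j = 16/3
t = 10/3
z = -20/9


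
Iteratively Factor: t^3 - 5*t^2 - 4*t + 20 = (t + 2)*(t^2 - 7*t + 10) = (t - 5)*(t + 2)*(t - 2)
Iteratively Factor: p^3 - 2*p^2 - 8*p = (p + 2)*(p^2 - 4*p) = (p - 4)*(p + 2)*(p)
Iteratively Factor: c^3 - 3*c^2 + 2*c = (c - 1)*(c^2 - 2*c) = (c - 2)*(c - 1)*(c)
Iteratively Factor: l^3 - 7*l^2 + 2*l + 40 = (l - 4)*(l^2 - 3*l - 10) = (l - 4)*(l + 2)*(l - 5)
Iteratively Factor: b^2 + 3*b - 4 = (b + 4)*(b - 1)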